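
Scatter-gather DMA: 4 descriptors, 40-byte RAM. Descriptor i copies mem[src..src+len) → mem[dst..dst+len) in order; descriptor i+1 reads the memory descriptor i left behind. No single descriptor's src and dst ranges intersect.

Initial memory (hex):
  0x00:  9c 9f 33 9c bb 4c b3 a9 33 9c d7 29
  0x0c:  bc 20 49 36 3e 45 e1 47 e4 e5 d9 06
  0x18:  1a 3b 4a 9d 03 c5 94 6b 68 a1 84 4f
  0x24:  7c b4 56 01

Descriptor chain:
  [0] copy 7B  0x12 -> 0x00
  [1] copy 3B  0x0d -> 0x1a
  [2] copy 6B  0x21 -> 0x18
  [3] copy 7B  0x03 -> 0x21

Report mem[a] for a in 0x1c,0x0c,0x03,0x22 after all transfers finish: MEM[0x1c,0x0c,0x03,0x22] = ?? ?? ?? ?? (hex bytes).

D0: mem[0x00..0x06] <- [e1 47 e4 e5 d9 06 1a]
D1: mem[0x1a..0x1c] <- [20 49 36]
D2: mem[0x18..0x1d] <- [a1 84 4f 7c b4 56]
D3: mem[0x21..0x27] <- [e5 d9 06 1a a9 33 9c]
query mem[0x1c]=0xb4, mem[0x0c]=0xbc, mem[0x03]=0xe5, mem[0x22]=0xd9

MEM[0x1c,0x0c,0x03,0x22] = b4 bc e5 d9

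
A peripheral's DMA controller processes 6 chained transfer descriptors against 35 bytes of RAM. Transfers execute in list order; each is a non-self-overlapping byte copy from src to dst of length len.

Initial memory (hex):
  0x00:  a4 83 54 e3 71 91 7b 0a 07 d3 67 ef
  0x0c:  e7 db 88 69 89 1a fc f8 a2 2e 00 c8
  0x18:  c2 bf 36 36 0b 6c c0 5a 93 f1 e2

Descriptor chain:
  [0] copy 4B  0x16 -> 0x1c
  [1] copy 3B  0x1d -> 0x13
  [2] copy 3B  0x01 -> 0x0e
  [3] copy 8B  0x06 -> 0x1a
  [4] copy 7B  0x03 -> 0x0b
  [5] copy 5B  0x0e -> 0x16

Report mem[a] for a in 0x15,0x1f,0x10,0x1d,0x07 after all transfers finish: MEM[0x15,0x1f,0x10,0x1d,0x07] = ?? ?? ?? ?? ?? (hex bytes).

#0 dst[0x1c+4] := {0x00,0xc8,0xc2,0xbf}
#1 dst[0x13+3] := {0xc8,0xc2,0xbf}
#2 dst[0x0e+3] := {0x83,0x54,0xe3}
#3 dst[0x1a+8] := {0x7b,0x0a,0x07,0xd3,0x67,0xef,0xe7,0xdb}
#4 dst[0x0b+7] := {0xe3,0x71,0x91,0x7b,0x0a,0x07,0xd3}
#5 dst[0x16+5] := {0x7b,0x0a,0x07,0xd3,0xfc}
query mem[0x15]=0xbf, mem[0x1f]=0xef, mem[0x10]=0x07, mem[0x1d]=0xd3, mem[0x07]=0x0a

MEM[0x15,0x1f,0x10,0x1d,0x07] = bf ef 07 d3 0a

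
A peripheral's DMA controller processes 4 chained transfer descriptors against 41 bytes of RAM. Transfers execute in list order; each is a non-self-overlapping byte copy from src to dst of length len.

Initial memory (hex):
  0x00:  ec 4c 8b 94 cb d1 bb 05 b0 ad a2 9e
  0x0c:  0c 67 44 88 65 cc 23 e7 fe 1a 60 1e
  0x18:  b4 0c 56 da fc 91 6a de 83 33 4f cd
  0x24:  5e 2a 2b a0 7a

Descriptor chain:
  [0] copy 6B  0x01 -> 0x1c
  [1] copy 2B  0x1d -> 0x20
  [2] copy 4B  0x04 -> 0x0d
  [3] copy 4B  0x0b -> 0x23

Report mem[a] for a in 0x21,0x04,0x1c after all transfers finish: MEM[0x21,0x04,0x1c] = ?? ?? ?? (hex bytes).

D0: mem[0x1c..0x21] <- [4c 8b 94 cb d1 bb]
D1: mem[0x20..0x21] <- [8b 94]
D2: mem[0x0d..0x10] <- [cb d1 bb 05]
D3: mem[0x23..0x26] <- [9e 0c cb d1]
query mem[0x21]=0x94, mem[0x04]=0xcb, mem[0x1c]=0x4c

MEM[0x21,0x04,0x1c] = 94 cb 4c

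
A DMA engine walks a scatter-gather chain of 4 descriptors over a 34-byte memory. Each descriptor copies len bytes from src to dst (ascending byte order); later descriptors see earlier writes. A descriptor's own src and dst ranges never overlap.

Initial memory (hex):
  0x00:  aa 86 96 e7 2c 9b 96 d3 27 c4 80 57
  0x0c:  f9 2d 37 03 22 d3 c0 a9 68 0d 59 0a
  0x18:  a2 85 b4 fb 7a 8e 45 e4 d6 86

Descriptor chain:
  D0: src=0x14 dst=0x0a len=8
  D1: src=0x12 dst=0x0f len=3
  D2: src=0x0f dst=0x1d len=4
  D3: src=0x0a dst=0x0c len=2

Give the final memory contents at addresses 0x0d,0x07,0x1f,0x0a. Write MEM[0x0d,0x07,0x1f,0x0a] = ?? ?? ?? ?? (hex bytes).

  after D0: wrote 8B at 0x0a = 680d590aa285b4fb
  after D1: wrote 3B at 0x0f = c0a968
  after D2: wrote 4B at 0x1d = c0a968c0
  after D3: wrote 2B at 0x0c = 680d
query mem[0x0d]=0x0d, mem[0x07]=0xd3, mem[0x1f]=0x68, mem[0x0a]=0x68

MEM[0x0d,0x07,0x1f,0x0a] = 0d d3 68 68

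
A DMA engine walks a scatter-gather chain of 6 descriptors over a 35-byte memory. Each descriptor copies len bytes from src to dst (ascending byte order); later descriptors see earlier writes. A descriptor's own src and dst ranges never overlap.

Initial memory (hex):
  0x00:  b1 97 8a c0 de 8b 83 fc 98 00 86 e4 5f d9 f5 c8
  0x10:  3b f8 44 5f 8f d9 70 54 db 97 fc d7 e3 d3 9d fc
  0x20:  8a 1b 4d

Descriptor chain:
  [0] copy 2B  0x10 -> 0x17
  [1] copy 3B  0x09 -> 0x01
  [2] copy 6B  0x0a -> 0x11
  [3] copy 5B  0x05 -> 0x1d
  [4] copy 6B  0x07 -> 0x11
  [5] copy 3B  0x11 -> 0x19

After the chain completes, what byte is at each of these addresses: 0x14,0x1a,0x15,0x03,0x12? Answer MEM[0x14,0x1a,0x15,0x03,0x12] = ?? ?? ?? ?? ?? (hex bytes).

MEM[0x14,0x1a,0x15,0x03,0x12] = 86 98 e4 e4 98

[0] 0x10->0x17 len=2 : 3b f8
[1] 0x09->0x01 len=3 : 00 86 e4
[2] 0x0a->0x11 len=6 : 86 e4 5f d9 f5 c8
[3] 0x05->0x1d len=5 : 8b 83 fc 98 00
[4] 0x07->0x11 len=6 : fc 98 00 86 e4 5f
[5] 0x11->0x19 len=3 : fc 98 00
query mem[0x14]=0x86, mem[0x1a]=0x98, mem[0x15]=0xe4, mem[0x03]=0xe4, mem[0x12]=0x98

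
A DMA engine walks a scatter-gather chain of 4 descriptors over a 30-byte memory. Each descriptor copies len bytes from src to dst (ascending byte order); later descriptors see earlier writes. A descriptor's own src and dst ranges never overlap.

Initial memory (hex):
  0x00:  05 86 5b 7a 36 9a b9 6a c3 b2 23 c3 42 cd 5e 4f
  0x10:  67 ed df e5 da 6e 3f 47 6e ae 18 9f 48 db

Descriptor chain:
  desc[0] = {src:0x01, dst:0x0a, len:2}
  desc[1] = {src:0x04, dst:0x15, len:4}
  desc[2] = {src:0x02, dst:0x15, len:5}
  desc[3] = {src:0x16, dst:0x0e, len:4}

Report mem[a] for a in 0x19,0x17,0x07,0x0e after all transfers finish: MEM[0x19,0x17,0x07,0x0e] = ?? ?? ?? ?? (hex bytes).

MEM[0x19,0x17,0x07,0x0e] = b9 36 6a 7a

  after D0: wrote 2B at 0x0a = 865b
  after D1: wrote 4B at 0x15 = 369ab96a
  after D2: wrote 5B at 0x15 = 5b7a369ab9
  after D3: wrote 4B at 0x0e = 7a369ab9
query mem[0x19]=0xb9, mem[0x17]=0x36, mem[0x07]=0x6a, mem[0x0e]=0x7a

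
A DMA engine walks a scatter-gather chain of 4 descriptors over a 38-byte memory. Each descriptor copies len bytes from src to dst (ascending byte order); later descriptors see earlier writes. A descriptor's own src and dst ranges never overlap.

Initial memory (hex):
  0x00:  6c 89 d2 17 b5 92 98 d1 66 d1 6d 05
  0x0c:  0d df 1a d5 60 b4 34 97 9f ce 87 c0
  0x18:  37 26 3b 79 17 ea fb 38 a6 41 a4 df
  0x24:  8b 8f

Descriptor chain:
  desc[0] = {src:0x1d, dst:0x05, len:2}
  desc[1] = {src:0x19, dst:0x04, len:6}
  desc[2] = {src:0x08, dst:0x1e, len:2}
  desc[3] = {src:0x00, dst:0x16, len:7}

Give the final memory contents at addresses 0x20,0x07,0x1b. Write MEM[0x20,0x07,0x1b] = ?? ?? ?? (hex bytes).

  after D0: wrote 2B at 0x05 = eafb
  after D1: wrote 6B at 0x04 = 263b7917eafb
  after D2: wrote 2B at 0x1e = eafb
  after D3: wrote 7B at 0x16 = 6c89d217263b79
query mem[0x20]=0xa6, mem[0x07]=0x17, mem[0x1b]=0x3b

MEM[0x20,0x07,0x1b] = a6 17 3b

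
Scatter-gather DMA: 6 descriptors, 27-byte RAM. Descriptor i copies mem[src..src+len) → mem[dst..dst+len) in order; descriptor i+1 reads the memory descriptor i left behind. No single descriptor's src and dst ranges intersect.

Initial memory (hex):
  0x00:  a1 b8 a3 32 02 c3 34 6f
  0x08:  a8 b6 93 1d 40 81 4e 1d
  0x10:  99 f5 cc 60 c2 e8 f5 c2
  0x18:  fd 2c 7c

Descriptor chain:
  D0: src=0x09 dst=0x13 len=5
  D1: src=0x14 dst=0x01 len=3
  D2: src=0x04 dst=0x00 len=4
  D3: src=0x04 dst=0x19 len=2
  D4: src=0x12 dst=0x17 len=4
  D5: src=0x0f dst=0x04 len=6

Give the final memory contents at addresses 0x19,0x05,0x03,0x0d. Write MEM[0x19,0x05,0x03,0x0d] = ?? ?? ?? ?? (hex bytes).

MEM[0x19,0x05,0x03,0x0d] = 93 99 6f 81

[0] 0x09->0x13 len=5 : b6 93 1d 40 81
[1] 0x14->0x01 len=3 : 93 1d 40
[2] 0x04->0x00 len=4 : 02 c3 34 6f
[3] 0x04->0x19 len=2 : 02 c3
[4] 0x12->0x17 len=4 : cc b6 93 1d
[5] 0x0f->0x04 len=6 : 1d 99 f5 cc b6 93
query mem[0x19]=0x93, mem[0x05]=0x99, mem[0x03]=0x6f, mem[0x0d]=0x81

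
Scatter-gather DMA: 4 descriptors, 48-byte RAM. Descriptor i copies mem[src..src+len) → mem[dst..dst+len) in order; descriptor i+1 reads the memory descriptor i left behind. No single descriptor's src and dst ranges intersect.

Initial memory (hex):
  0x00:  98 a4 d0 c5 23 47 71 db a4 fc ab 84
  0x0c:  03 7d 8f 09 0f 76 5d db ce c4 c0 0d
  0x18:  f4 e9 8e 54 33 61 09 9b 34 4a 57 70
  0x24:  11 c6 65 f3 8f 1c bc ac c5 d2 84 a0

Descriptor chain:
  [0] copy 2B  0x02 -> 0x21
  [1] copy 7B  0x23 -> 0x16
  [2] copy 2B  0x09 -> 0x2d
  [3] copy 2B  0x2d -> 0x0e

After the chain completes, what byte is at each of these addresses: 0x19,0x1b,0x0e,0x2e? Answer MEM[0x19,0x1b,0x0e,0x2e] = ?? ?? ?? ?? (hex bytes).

MEM[0x19,0x1b,0x0e,0x2e] = 65 8f fc ab

  after D0: wrote 2B at 0x21 = d0c5
  after D1: wrote 7B at 0x16 = 7011c665f38f1c
  after D2: wrote 2B at 0x2d = fcab
  after D3: wrote 2B at 0x0e = fcab
query mem[0x19]=0x65, mem[0x1b]=0x8f, mem[0x0e]=0xfc, mem[0x2e]=0xab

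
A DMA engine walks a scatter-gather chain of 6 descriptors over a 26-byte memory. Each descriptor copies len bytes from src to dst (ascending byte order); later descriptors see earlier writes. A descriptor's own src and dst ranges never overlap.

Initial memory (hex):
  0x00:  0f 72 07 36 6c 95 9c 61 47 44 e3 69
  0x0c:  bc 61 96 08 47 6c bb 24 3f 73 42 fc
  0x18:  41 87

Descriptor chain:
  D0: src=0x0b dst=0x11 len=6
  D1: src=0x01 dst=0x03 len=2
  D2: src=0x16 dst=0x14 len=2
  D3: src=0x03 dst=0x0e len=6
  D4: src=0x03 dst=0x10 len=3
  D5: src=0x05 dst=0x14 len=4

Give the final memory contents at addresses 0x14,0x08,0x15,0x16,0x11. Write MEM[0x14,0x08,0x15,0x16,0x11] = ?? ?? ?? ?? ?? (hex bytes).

MEM[0x14,0x08,0x15,0x16,0x11] = 95 47 9c 61 07

D0: mem[0x11..0x16] <- [69 bc 61 96 08 47]
D1: mem[0x03..0x04] <- [72 07]
D2: mem[0x14..0x15] <- [47 fc]
D3: mem[0x0e..0x13] <- [72 07 95 9c 61 47]
D4: mem[0x10..0x12] <- [72 07 95]
D5: mem[0x14..0x17] <- [95 9c 61 47]
query mem[0x14]=0x95, mem[0x08]=0x47, mem[0x15]=0x9c, mem[0x16]=0x61, mem[0x11]=0x07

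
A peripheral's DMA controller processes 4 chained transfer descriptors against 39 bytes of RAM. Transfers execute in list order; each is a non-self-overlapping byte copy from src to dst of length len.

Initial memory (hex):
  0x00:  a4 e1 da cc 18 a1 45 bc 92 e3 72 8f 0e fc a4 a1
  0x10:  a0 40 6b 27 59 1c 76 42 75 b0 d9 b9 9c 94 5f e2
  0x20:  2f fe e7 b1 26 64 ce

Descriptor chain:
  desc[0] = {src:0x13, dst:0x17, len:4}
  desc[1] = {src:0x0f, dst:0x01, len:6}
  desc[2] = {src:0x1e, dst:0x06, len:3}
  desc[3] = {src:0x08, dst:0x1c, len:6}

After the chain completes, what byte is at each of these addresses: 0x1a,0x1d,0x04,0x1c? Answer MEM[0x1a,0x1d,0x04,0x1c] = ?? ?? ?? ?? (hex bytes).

MEM[0x1a,0x1d,0x04,0x1c] = 76 e3 6b 2f

  after D0: wrote 4B at 0x17 = 27591c76
  after D1: wrote 6B at 0x01 = a1a0406b2759
  after D2: wrote 3B at 0x06 = 5fe22f
  after D3: wrote 6B at 0x1c = 2fe3728f0efc
query mem[0x1a]=0x76, mem[0x1d]=0xe3, mem[0x04]=0x6b, mem[0x1c]=0x2f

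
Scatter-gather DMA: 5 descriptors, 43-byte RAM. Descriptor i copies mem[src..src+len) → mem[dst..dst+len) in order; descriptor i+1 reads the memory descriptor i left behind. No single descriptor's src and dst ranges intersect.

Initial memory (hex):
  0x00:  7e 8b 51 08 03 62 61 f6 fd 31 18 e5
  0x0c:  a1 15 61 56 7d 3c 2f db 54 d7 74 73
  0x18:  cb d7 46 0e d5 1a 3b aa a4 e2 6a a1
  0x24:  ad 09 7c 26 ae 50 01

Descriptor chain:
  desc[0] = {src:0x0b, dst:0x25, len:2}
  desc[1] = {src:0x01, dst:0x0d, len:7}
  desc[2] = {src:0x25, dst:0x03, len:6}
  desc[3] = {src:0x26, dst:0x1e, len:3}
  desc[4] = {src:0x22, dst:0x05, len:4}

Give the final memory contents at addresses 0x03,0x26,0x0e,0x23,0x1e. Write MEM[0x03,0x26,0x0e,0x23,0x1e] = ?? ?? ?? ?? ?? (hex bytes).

  after D0: wrote 2B at 0x25 = e5a1
  after D1: wrote 7B at 0x0d = 8b5108036261f6
  after D2: wrote 6B at 0x03 = e5a126ae5001
  after D3: wrote 3B at 0x1e = a126ae
  after D4: wrote 4B at 0x05 = 6aa1ade5
query mem[0x03]=0xe5, mem[0x26]=0xa1, mem[0x0e]=0x51, mem[0x23]=0xa1, mem[0x1e]=0xa1

MEM[0x03,0x26,0x0e,0x23,0x1e] = e5 a1 51 a1 a1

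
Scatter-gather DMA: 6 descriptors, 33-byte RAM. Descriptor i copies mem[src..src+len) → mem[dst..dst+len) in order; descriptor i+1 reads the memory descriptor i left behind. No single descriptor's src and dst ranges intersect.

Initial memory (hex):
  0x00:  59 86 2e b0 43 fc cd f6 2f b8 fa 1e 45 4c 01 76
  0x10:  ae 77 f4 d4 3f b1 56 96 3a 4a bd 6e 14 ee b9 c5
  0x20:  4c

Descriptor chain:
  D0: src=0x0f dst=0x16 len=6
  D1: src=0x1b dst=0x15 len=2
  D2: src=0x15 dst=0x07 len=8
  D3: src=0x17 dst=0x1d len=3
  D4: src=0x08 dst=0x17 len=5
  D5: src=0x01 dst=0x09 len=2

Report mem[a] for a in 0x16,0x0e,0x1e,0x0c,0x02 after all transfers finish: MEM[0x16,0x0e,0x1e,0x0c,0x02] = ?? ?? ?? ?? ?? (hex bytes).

D0: mem[0x16..0x1b] <- [76 ae 77 f4 d4 3f]
D1: mem[0x15..0x16] <- [3f 14]
D2: mem[0x07..0x0e] <- [3f 14 ae 77 f4 d4 3f 14]
D3: mem[0x1d..0x1f] <- [ae 77 f4]
D4: mem[0x17..0x1b] <- [14 ae 77 f4 d4]
D5: mem[0x09..0x0a] <- [86 2e]
query mem[0x16]=0x14, mem[0x0e]=0x14, mem[0x1e]=0x77, mem[0x0c]=0xd4, mem[0x02]=0x2e

MEM[0x16,0x0e,0x1e,0x0c,0x02] = 14 14 77 d4 2e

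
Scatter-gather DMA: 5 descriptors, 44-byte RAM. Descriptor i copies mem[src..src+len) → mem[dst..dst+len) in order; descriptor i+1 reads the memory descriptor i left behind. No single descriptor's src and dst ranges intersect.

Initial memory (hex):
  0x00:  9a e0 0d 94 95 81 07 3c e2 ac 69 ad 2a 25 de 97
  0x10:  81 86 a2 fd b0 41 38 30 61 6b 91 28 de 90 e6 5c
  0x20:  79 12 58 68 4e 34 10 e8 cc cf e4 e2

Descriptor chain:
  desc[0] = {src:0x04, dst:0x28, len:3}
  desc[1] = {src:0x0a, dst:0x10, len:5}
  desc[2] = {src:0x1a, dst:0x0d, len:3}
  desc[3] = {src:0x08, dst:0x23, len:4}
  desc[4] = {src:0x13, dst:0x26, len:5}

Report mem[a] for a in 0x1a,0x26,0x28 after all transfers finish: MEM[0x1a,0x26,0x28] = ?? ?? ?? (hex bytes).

MEM[0x1a,0x26,0x28] = 91 25 41

  after D0: wrote 3B at 0x28 = 958107
  after D1: wrote 5B at 0x10 = 69ad2a25de
  after D2: wrote 3B at 0x0d = 9128de
  after D3: wrote 4B at 0x23 = e2ac69ad
  after D4: wrote 5B at 0x26 = 25de413830
query mem[0x1a]=0x91, mem[0x26]=0x25, mem[0x28]=0x41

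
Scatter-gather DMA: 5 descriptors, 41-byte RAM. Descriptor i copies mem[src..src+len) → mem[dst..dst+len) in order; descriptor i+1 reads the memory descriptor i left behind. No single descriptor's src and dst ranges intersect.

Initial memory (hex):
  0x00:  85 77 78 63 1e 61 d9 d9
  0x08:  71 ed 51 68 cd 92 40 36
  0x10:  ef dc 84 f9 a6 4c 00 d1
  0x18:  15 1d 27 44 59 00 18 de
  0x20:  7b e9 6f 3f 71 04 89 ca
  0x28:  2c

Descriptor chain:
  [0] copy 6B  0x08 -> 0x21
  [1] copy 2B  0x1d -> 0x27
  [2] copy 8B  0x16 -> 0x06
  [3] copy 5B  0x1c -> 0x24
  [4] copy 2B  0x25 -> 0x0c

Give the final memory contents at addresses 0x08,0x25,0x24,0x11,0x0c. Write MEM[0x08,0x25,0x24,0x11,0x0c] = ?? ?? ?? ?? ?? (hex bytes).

#0 dst[0x21+6] := {0x71,0xed,0x51,0x68,0xcd,0x92}
#1 dst[0x27+2] := {0x00,0x18}
#2 dst[0x06+8] := {0x00,0xd1,0x15,0x1d,0x27,0x44,0x59,0x00}
#3 dst[0x24+5] := {0x59,0x00,0x18,0xde,0x7b}
#4 dst[0x0c+2] := {0x00,0x18}
query mem[0x08]=0x15, mem[0x25]=0x00, mem[0x24]=0x59, mem[0x11]=0xdc, mem[0x0c]=0x00

MEM[0x08,0x25,0x24,0x11,0x0c] = 15 00 59 dc 00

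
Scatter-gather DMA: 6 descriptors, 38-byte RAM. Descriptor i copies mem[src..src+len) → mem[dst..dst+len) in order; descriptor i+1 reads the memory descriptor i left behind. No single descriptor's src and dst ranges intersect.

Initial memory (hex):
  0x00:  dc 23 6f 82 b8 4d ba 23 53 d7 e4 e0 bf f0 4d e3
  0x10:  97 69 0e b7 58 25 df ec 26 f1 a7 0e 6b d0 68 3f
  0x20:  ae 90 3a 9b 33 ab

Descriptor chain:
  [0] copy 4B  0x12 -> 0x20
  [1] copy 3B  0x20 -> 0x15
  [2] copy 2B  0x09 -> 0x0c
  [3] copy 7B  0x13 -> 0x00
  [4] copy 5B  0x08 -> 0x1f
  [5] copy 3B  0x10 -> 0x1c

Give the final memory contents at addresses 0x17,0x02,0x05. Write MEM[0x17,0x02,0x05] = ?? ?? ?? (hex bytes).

[0] 0x12->0x20 len=4 : 0e b7 58 25
[1] 0x20->0x15 len=3 : 0e b7 58
[2] 0x09->0x0c len=2 : d7 e4
[3] 0x13->0x00 len=7 : b7 58 0e b7 58 26 f1
[4] 0x08->0x1f len=5 : 53 d7 e4 e0 d7
[5] 0x10->0x1c len=3 : 97 69 0e
query mem[0x17]=0x58, mem[0x02]=0x0e, mem[0x05]=0x26

MEM[0x17,0x02,0x05] = 58 0e 26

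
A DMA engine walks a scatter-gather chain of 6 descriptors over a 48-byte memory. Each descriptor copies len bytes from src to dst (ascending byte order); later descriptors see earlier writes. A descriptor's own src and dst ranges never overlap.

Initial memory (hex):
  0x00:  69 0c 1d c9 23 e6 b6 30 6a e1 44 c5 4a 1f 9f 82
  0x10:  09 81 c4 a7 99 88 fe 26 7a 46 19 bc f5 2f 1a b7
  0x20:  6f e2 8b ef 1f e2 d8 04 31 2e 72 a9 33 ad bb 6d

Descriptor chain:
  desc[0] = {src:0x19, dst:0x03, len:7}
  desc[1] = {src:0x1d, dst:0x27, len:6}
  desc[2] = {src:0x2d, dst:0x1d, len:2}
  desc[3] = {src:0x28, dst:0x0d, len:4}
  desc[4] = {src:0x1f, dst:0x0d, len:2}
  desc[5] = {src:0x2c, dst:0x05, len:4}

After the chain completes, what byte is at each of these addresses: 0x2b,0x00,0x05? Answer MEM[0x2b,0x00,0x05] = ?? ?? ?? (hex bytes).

MEM[0x2b,0x00,0x05] = e2 69 8b

#0 dst[0x03+7] := {0x46,0x19,0xbc,0xf5,0x2f,0x1a,0xb7}
#1 dst[0x27+6] := {0x2f,0x1a,0xb7,0x6f,0xe2,0x8b}
#2 dst[0x1d+2] := {0xad,0xbb}
#3 dst[0x0d+4] := {0x1a,0xb7,0x6f,0xe2}
#4 dst[0x0d+2] := {0xb7,0x6f}
#5 dst[0x05+4] := {0x8b,0xad,0xbb,0x6d}
query mem[0x2b]=0xe2, mem[0x00]=0x69, mem[0x05]=0x8b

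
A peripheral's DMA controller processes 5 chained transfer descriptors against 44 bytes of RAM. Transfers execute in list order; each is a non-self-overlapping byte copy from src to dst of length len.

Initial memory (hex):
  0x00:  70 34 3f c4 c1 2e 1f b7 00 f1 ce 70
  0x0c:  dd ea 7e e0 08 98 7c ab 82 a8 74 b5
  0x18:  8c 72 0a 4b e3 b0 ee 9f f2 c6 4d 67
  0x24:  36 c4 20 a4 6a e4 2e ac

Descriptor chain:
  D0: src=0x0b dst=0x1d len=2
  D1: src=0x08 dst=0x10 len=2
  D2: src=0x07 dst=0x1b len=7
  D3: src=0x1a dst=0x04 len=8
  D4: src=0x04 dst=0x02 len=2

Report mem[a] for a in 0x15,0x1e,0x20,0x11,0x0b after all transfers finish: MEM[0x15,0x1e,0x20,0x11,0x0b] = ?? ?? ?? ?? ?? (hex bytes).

MEM[0x15,0x1e,0x20,0x11,0x0b] = a8 ce dd f1 ea

  after D0: wrote 2B at 0x1d = 70dd
  after D1: wrote 2B at 0x10 = 00f1
  after D2: wrote 7B at 0x1b = b700f1ce70ddea
  after D3: wrote 8B at 0x04 = 0ab700f1ce70ddea
  after D4: wrote 2B at 0x02 = 0ab7
query mem[0x15]=0xa8, mem[0x1e]=0xce, mem[0x20]=0xdd, mem[0x11]=0xf1, mem[0x0b]=0xea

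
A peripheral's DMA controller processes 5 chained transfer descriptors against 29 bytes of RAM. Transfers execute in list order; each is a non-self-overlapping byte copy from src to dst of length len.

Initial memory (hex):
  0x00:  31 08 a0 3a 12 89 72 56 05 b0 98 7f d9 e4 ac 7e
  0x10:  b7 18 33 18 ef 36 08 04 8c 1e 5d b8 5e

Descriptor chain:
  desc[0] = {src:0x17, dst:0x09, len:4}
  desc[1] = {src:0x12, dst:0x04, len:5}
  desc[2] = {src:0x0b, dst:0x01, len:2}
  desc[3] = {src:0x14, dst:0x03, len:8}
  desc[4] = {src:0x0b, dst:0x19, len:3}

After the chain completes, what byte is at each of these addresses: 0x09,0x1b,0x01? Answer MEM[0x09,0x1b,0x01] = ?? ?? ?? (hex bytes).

[0] 0x17->0x09 len=4 : 04 8c 1e 5d
[1] 0x12->0x04 len=5 : 33 18 ef 36 08
[2] 0x0b->0x01 len=2 : 1e 5d
[3] 0x14->0x03 len=8 : ef 36 08 04 8c 1e 5d b8
[4] 0x0b->0x19 len=3 : 1e 5d e4
query mem[0x09]=0x5d, mem[0x1b]=0xe4, mem[0x01]=0x1e

MEM[0x09,0x1b,0x01] = 5d e4 1e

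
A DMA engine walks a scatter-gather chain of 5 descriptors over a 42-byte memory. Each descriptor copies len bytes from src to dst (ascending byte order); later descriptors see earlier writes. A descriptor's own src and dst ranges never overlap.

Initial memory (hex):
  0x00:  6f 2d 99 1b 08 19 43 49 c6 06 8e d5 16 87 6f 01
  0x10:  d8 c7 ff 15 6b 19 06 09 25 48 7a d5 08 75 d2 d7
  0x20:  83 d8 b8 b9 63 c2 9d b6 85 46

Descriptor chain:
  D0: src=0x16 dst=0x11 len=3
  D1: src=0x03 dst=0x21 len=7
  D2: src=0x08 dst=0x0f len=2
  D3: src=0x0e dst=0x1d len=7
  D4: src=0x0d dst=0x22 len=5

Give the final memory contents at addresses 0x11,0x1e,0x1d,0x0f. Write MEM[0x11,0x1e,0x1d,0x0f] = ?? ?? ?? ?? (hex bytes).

MEM[0x11,0x1e,0x1d,0x0f] = 06 c6 6f c6

D0: mem[0x11..0x13] <- [06 09 25]
D1: mem[0x21..0x27] <- [1b 08 19 43 49 c6 06]
D2: mem[0x0f..0x10] <- [c6 06]
D3: mem[0x1d..0x23] <- [6f c6 06 06 09 25 6b]
D4: mem[0x22..0x26] <- [87 6f c6 06 06]
query mem[0x11]=0x06, mem[0x1e]=0xc6, mem[0x1d]=0x6f, mem[0x0f]=0xc6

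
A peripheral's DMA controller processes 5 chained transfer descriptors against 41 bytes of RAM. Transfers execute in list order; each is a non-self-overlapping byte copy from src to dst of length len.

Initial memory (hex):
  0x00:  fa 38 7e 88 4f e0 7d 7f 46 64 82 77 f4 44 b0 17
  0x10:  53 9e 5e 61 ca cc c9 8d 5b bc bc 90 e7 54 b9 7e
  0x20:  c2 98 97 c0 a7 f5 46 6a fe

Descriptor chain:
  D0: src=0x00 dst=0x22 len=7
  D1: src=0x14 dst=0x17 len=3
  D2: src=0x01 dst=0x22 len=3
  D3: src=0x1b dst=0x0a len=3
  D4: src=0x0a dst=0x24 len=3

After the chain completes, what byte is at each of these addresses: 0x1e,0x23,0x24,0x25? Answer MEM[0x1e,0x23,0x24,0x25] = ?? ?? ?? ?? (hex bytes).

  after D0: wrote 7B at 0x22 = fa387e884fe07d
  after D1: wrote 3B at 0x17 = caccc9
  after D2: wrote 3B at 0x22 = 387e88
  after D3: wrote 3B at 0x0a = 90e754
  after D4: wrote 3B at 0x24 = 90e754
query mem[0x1e]=0xb9, mem[0x23]=0x7e, mem[0x24]=0x90, mem[0x25]=0xe7

MEM[0x1e,0x23,0x24,0x25] = b9 7e 90 e7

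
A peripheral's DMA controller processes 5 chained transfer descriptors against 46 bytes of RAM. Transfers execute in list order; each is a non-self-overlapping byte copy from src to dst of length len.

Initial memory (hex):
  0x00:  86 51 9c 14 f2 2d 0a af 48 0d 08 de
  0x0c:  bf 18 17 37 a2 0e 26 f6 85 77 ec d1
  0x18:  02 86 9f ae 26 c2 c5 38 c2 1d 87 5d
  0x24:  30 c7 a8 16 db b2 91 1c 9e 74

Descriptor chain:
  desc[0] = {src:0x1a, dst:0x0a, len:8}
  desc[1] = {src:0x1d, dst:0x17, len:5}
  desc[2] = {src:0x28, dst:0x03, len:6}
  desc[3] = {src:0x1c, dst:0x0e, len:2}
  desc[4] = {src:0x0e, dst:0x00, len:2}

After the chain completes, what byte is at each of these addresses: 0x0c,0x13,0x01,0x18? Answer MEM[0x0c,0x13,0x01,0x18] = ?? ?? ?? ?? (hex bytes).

[0] 0x1a->0x0a len=8 : 9f ae 26 c2 c5 38 c2 1d
[1] 0x1d->0x17 len=5 : c2 c5 38 c2 1d
[2] 0x28->0x03 len=6 : db b2 91 1c 9e 74
[3] 0x1c->0x0e len=2 : 26 c2
[4] 0x0e->0x00 len=2 : 26 c2
query mem[0x0c]=0x26, mem[0x13]=0xf6, mem[0x01]=0xc2, mem[0x18]=0xc5

MEM[0x0c,0x13,0x01,0x18] = 26 f6 c2 c5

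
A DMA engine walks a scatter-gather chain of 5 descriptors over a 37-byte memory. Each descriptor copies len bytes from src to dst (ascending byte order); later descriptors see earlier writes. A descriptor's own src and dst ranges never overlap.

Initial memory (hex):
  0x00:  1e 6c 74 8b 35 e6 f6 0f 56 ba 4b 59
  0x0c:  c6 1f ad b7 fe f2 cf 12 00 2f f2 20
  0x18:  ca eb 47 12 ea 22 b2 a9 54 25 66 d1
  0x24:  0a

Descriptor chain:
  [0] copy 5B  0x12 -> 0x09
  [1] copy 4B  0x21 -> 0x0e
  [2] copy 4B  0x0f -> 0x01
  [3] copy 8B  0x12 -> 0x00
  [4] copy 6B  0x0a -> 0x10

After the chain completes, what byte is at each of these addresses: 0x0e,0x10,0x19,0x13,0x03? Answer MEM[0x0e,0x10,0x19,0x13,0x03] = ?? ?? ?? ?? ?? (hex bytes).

[0] 0x12->0x09 len=5 : cf 12 00 2f f2
[1] 0x21->0x0e len=4 : 25 66 d1 0a
[2] 0x0f->0x01 len=4 : 66 d1 0a cf
[3] 0x12->0x00 len=8 : cf 12 00 2f f2 20 ca eb
[4] 0x0a->0x10 len=6 : 12 00 2f f2 25 66
query mem[0x0e]=0x25, mem[0x10]=0x12, mem[0x19]=0xeb, mem[0x13]=0xf2, mem[0x03]=0x2f

MEM[0x0e,0x10,0x19,0x13,0x03] = 25 12 eb f2 2f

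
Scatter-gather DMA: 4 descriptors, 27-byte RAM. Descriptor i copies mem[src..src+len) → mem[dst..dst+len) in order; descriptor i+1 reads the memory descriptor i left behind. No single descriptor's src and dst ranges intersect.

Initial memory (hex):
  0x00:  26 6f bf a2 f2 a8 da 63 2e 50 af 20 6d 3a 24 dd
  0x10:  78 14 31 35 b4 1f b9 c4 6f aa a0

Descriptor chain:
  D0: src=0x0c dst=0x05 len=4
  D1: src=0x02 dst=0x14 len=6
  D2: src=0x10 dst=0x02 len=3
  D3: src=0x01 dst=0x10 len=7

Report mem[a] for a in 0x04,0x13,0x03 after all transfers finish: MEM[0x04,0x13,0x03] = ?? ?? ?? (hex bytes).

D0: mem[0x05..0x08] <- [6d 3a 24 dd]
D1: mem[0x14..0x19] <- [bf a2 f2 6d 3a 24]
D2: mem[0x02..0x04] <- [78 14 31]
D3: mem[0x10..0x16] <- [6f 78 14 31 6d 3a 24]
query mem[0x04]=0x31, mem[0x13]=0x31, mem[0x03]=0x14

MEM[0x04,0x13,0x03] = 31 31 14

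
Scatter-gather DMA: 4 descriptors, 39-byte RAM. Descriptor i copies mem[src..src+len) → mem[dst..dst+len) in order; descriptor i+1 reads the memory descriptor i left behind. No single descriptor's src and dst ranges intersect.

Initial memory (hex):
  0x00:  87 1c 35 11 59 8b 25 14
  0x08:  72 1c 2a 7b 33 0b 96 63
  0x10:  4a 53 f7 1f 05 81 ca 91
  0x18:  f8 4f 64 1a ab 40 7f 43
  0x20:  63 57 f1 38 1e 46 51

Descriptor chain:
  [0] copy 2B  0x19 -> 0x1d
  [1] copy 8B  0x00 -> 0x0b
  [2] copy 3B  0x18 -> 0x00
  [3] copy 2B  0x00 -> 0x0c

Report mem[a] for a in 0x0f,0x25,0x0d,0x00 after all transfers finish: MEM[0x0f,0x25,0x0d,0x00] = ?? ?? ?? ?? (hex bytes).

[0] 0x19->0x1d len=2 : 4f 64
[1] 0x00->0x0b len=8 : 87 1c 35 11 59 8b 25 14
[2] 0x18->0x00 len=3 : f8 4f 64
[3] 0x00->0x0c len=2 : f8 4f
query mem[0x0f]=0x59, mem[0x25]=0x46, mem[0x0d]=0x4f, mem[0x00]=0xf8

MEM[0x0f,0x25,0x0d,0x00] = 59 46 4f f8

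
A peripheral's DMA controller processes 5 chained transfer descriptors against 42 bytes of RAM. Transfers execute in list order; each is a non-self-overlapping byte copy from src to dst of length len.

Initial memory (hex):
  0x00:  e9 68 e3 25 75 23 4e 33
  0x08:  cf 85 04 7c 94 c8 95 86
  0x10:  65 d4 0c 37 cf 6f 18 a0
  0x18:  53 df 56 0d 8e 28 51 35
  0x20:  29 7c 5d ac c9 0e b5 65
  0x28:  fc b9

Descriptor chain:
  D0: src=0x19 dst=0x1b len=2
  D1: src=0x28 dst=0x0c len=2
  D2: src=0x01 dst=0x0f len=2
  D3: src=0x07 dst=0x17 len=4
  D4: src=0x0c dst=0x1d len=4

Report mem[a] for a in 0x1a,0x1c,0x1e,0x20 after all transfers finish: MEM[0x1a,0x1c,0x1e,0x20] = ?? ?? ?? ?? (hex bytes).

MEM[0x1a,0x1c,0x1e,0x20] = 04 56 b9 68

[0] 0x19->0x1b len=2 : df 56
[1] 0x28->0x0c len=2 : fc b9
[2] 0x01->0x0f len=2 : 68 e3
[3] 0x07->0x17 len=4 : 33 cf 85 04
[4] 0x0c->0x1d len=4 : fc b9 95 68
query mem[0x1a]=0x04, mem[0x1c]=0x56, mem[0x1e]=0xb9, mem[0x20]=0x68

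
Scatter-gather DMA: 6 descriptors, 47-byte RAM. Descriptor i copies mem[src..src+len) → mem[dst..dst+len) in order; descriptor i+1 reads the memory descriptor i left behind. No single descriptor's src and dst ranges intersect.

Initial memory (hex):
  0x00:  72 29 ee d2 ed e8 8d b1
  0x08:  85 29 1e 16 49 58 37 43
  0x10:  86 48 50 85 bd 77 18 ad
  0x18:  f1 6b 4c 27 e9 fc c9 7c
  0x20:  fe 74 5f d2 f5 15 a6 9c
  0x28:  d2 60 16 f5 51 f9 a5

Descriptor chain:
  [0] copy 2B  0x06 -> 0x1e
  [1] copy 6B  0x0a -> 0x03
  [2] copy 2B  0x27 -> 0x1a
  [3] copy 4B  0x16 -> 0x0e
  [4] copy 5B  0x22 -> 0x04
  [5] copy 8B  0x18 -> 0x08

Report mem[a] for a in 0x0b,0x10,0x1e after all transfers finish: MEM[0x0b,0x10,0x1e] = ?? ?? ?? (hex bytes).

D0: mem[0x1e..0x1f] <- [8d b1]
D1: mem[0x03..0x08] <- [1e 16 49 58 37 43]
D2: mem[0x1a..0x1b] <- [9c d2]
D3: mem[0x0e..0x11] <- [18 ad f1 6b]
D4: mem[0x04..0x08] <- [5f d2 f5 15 a6]
D5: mem[0x08..0x0f] <- [f1 6b 9c d2 e9 fc 8d b1]
query mem[0x0b]=0xd2, mem[0x10]=0xf1, mem[0x1e]=0x8d

MEM[0x0b,0x10,0x1e] = d2 f1 8d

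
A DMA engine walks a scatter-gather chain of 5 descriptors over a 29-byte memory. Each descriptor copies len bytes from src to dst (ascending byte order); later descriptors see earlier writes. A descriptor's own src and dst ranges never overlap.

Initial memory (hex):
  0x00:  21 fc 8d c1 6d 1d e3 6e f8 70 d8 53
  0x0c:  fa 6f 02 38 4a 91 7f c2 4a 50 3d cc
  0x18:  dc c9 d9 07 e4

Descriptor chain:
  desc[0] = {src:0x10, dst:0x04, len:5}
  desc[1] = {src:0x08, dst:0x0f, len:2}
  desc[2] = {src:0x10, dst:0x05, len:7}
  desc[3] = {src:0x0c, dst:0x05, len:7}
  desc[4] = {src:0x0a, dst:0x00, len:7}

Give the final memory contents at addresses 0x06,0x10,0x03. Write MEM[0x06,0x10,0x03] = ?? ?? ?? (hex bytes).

MEM[0x06,0x10,0x03] = 70 70 6f

  after D0: wrote 5B at 0x04 = 4a917fc24a
  after D1: wrote 2B at 0x0f = 4a70
  after D2: wrote 7B at 0x05 = 70917fc24a503d
  after D3: wrote 7B at 0x05 = fa6f024a70917f
  after D4: wrote 7B at 0x00 = 917ffa6f024a70
query mem[0x06]=0x70, mem[0x10]=0x70, mem[0x03]=0x6f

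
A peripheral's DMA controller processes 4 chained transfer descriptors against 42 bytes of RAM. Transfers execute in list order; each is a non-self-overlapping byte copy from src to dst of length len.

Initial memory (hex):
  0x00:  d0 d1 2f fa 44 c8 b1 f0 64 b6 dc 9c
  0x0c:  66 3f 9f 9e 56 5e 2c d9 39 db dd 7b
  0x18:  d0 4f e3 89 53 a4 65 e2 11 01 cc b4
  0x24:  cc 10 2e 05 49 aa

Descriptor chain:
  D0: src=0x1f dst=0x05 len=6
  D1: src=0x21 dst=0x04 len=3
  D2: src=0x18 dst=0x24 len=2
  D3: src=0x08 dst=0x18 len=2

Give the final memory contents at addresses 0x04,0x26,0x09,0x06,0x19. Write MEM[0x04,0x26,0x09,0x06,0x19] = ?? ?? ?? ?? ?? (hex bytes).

#0 dst[0x05+6] := {0xe2,0x11,0x01,0xcc,0xb4,0xcc}
#1 dst[0x04+3] := {0x01,0xcc,0xb4}
#2 dst[0x24+2] := {0xd0,0x4f}
#3 dst[0x18+2] := {0xcc,0xb4}
query mem[0x04]=0x01, mem[0x26]=0x2e, mem[0x09]=0xb4, mem[0x06]=0xb4, mem[0x19]=0xb4

MEM[0x04,0x26,0x09,0x06,0x19] = 01 2e b4 b4 b4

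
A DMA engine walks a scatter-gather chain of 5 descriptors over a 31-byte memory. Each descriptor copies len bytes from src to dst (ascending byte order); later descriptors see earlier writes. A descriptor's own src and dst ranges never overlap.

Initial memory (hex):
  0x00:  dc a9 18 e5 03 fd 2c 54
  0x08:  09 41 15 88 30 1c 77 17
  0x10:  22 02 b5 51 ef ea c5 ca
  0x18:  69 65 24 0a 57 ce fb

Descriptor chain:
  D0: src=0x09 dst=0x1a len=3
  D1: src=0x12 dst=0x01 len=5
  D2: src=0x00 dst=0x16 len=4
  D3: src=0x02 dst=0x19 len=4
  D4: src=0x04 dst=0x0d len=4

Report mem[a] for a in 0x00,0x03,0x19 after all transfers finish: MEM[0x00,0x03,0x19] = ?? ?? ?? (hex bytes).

  after D0: wrote 3B at 0x1a = 411588
  after D1: wrote 5B at 0x01 = b551efeac5
  after D2: wrote 4B at 0x16 = dcb551ef
  after D3: wrote 4B at 0x19 = 51efeac5
  after D4: wrote 4B at 0x0d = eac52c54
query mem[0x00]=0xdc, mem[0x03]=0xef, mem[0x19]=0x51

MEM[0x00,0x03,0x19] = dc ef 51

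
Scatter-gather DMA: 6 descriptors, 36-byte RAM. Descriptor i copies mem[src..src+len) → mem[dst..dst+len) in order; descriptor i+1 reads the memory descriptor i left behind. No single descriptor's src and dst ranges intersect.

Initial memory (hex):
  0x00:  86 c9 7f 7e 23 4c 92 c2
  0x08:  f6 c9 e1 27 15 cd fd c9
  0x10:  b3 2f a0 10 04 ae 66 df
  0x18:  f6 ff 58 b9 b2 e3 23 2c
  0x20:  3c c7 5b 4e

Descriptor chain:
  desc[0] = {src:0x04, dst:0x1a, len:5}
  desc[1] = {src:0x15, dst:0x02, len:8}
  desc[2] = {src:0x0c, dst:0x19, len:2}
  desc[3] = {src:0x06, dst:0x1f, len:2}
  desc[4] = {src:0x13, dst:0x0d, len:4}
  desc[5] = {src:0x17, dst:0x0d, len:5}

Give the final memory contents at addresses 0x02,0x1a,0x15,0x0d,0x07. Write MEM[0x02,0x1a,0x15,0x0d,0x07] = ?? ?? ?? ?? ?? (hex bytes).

[0] 0x04->0x1a len=5 : 23 4c 92 c2 f6
[1] 0x15->0x02 len=8 : ae 66 df f6 ff 23 4c 92
[2] 0x0c->0x19 len=2 : 15 cd
[3] 0x06->0x1f len=2 : ff 23
[4] 0x13->0x0d len=4 : 10 04 ae 66
[5] 0x17->0x0d len=5 : df f6 15 cd 4c
query mem[0x02]=0xae, mem[0x1a]=0xcd, mem[0x15]=0xae, mem[0x0d]=0xdf, mem[0x07]=0x23

MEM[0x02,0x1a,0x15,0x0d,0x07] = ae cd ae df 23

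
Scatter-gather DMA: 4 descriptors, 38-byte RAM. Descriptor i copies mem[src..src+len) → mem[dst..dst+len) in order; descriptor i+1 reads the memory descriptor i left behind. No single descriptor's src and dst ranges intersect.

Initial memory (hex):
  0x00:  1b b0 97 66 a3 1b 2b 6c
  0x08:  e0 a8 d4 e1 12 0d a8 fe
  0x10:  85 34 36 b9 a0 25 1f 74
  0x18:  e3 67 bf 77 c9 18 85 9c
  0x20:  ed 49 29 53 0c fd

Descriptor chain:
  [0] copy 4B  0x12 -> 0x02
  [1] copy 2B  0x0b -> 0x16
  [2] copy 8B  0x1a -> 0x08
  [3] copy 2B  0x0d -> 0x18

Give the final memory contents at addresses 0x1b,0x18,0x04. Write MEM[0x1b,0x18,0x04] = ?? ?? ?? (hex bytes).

MEM[0x1b,0x18,0x04] = 77 9c a0

D0: mem[0x02..0x05] <- [36 b9 a0 25]
D1: mem[0x16..0x17] <- [e1 12]
D2: mem[0x08..0x0f] <- [bf 77 c9 18 85 9c ed 49]
D3: mem[0x18..0x19] <- [9c ed]
query mem[0x1b]=0x77, mem[0x18]=0x9c, mem[0x04]=0xa0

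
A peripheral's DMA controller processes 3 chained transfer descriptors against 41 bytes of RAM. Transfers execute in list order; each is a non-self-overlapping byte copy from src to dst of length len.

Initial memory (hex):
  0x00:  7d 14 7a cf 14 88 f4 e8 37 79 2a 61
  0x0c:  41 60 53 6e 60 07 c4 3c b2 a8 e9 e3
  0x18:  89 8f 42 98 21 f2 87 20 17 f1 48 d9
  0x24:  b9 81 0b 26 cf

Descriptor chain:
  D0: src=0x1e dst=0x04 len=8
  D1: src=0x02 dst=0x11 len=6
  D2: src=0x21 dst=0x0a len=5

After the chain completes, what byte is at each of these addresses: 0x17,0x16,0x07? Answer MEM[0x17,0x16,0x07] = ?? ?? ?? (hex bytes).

#0 dst[0x04+8] := {0x87,0x20,0x17,0xf1,0x48,0xd9,0xb9,0x81}
#1 dst[0x11+6] := {0x7a,0xcf,0x87,0x20,0x17,0xf1}
#2 dst[0x0a+5] := {0xf1,0x48,0xd9,0xb9,0x81}
query mem[0x17]=0xe3, mem[0x16]=0xf1, mem[0x07]=0xf1

MEM[0x17,0x16,0x07] = e3 f1 f1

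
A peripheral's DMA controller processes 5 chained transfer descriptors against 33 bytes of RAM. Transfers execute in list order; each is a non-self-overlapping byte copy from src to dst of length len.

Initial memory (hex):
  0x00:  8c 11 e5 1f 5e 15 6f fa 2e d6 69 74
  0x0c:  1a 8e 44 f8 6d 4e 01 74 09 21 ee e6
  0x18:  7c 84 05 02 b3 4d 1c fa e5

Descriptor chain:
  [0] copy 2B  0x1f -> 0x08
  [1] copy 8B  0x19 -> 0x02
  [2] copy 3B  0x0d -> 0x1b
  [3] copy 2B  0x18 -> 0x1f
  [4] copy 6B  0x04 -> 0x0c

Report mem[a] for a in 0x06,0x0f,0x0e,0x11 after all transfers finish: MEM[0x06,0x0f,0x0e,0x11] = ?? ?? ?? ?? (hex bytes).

MEM[0x06,0x0f,0x0e,0x11] = 4d 1c 4d e5

  after D0: wrote 2B at 0x08 = fae5
  after D1: wrote 8B at 0x02 = 840502b34d1cfae5
  after D2: wrote 3B at 0x1b = 8e44f8
  after D3: wrote 2B at 0x1f = 7c84
  after D4: wrote 6B at 0x0c = 02b34d1cfae5
query mem[0x06]=0x4d, mem[0x0f]=0x1c, mem[0x0e]=0x4d, mem[0x11]=0xe5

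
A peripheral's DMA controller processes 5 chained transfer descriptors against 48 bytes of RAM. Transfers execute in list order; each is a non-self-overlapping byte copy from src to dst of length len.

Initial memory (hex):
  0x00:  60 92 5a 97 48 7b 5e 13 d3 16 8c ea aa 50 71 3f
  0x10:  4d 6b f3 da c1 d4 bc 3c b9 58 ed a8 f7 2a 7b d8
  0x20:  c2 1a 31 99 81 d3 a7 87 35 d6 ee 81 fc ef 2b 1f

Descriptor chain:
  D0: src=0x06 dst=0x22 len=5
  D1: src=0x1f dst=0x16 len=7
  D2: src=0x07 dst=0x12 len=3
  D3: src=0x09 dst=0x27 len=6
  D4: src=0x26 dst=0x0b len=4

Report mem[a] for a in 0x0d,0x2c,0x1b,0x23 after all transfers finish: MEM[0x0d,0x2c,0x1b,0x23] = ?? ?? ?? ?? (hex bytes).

MEM[0x0d,0x2c,0x1b,0x23] = 8c 71 d3 13

D0: mem[0x22..0x26] <- [5e 13 d3 16 8c]
D1: mem[0x16..0x1c] <- [d8 c2 1a 5e 13 d3 16]
D2: mem[0x12..0x14] <- [13 d3 16]
D3: mem[0x27..0x2c] <- [16 8c ea aa 50 71]
D4: mem[0x0b..0x0e] <- [8c 16 8c ea]
query mem[0x0d]=0x8c, mem[0x2c]=0x71, mem[0x1b]=0xd3, mem[0x23]=0x13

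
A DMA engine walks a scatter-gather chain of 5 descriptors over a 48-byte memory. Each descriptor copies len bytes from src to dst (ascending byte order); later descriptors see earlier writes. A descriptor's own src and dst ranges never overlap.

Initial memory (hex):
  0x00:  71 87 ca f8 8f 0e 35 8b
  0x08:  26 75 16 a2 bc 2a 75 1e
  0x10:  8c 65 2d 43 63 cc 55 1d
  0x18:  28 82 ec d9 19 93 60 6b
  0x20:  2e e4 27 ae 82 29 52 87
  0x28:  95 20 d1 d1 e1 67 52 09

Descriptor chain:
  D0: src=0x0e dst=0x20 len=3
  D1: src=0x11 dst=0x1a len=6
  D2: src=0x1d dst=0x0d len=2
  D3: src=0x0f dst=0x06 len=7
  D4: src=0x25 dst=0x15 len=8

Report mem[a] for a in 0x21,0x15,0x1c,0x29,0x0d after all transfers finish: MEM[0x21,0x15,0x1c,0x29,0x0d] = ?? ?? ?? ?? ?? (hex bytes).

MEM[0x21,0x15,0x1c,0x29,0x0d] = 1e 29 e1 20 63

D0: mem[0x20..0x22] <- [75 1e 8c]
D1: mem[0x1a..0x1f] <- [65 2d 43 63 cc 55]
D2: mem[0x0d..0x0e] <- [63 cc]
D3: mem[0x06..0x0c] <- [1e 8c 65 2d 43 63 cc]
D4: mem[0x15..0x1c] <- [29 52 87 95 20 d1 d1 e1]
query mem[0x21]=0x1e, mem[0x15]=0x29, mem[0x1c]=0xe1, mem[0x29]=0x20, mem[0x0d]=0x63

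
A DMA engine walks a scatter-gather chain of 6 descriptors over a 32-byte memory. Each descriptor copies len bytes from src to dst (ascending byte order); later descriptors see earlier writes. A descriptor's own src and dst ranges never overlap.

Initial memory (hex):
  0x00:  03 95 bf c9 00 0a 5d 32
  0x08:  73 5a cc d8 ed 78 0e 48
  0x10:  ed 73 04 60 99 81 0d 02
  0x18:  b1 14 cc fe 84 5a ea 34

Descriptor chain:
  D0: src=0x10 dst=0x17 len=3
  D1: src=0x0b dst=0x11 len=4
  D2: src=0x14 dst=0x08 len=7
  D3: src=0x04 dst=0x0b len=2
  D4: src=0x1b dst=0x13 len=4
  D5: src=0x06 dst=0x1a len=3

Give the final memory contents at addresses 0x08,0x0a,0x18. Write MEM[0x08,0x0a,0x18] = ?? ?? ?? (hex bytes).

MEM[0x08,0x0a,0x18] = 0e 0d 73

D0: mem[0x17..0x19] <- [ed 73 04]
D1: mem[0x11..0x14] <- [d8 ed 78 0e]
D2: mem[0x08..0x0e] <- [0e 81 0d ed 73 04 cc]
D3: mem[0x0b..0x0c] <- [00 0a]
D4: mem[0x13..0x16] <- [fe 84 5a ea]
D5: mem[0x1a..0x1c] <- [5d 32 0e]
query mem[0x08]=0x0e, mem[0x0a]=0x0d, mem[0x18]=0x73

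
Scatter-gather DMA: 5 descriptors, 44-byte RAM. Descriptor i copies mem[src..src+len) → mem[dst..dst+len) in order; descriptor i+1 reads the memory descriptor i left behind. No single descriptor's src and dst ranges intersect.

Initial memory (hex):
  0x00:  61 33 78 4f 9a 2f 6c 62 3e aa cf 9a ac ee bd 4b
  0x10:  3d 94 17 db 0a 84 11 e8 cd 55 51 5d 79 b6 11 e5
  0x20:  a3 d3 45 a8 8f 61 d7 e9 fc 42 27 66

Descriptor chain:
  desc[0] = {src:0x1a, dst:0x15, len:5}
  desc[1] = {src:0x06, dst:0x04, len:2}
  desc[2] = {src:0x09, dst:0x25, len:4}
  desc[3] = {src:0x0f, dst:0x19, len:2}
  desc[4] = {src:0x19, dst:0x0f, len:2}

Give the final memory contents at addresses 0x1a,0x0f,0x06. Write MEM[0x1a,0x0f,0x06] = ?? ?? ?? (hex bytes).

MEM[0x1a,0x0f,0x06] = 3d 4b 6c

D0: mem[0x15..0x19] <- [51 5d 79 b6 11]
D1: mem[0x04..0x05] <- [6c 62]
D2: mem[0x25..0x28] <- [aa cf 9a ac]
D3: mem[0x19..0x1a] <- [4b 3d]
D4: mem[0x0f..0x10] <- [4b 3d]
query mem[0x1a]=0x3d, mem[0x0f]=0x4b, mem[0x06]=0x6c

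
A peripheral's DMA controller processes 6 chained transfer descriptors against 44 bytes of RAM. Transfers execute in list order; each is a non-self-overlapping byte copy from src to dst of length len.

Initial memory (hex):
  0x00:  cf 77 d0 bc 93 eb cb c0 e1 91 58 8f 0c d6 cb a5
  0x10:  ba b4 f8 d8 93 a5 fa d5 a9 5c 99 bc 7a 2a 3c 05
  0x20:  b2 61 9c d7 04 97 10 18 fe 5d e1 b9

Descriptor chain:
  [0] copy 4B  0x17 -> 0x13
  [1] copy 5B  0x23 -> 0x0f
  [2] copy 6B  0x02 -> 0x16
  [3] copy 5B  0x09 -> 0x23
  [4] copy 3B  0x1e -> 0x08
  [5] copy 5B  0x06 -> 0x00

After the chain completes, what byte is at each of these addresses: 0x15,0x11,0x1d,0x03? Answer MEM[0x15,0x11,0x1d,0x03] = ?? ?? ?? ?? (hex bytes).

MEM[0x15,0x11,0x1d,0x03] = 5c 97 2a 05

D0: mem[0x13..0x16] <- [d5 a9 5c 99]
D1: mem[0x0f..0x13] <- [d7 04 97 10 18]
D2: mem[0x16..0x1b] <- [d0 bc 93 eb cb c0]
D3: mem[0x23..0x27] <- [91 58 8f 0c d6]
D4: mem[0x08..0x0a] <- [3c 05 b2]
D5: mem[0x00..0x04] <- [cb c0 3c 05 b2]
query mem[0x15]=0x5c, mem[0x11]=0x97, mem[0x1d]=0x2a, mem[0x03]=0x05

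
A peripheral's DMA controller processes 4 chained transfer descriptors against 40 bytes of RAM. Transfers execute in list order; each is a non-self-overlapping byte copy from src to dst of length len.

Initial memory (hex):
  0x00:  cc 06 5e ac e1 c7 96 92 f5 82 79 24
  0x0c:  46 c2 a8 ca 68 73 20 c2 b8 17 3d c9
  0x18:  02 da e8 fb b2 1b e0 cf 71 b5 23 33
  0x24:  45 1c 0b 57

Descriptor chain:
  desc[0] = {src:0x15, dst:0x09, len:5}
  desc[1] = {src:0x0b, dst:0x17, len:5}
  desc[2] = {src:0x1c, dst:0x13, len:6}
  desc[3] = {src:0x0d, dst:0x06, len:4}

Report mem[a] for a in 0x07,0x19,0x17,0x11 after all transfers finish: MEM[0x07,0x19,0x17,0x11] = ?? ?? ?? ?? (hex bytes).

MEM[0x07,0x19,0x17,0x11] = a8 da 71 73

D0: mem[0x09..0x0d] <- [17 3d c9 02 da]
D1: mem[0x17..0x1b] <- [c9 02 da a8 ca]
D2: mem[0x13..0x18] <- [b2 1b e0 cf 71 b5]
D3: mem[0x06..0x09] <- [da a8 ca 68]
query mem[0x07]=0xa8, mem[0x19]=0xda, mem[0x17]=0x71, mem[0x11]=0x73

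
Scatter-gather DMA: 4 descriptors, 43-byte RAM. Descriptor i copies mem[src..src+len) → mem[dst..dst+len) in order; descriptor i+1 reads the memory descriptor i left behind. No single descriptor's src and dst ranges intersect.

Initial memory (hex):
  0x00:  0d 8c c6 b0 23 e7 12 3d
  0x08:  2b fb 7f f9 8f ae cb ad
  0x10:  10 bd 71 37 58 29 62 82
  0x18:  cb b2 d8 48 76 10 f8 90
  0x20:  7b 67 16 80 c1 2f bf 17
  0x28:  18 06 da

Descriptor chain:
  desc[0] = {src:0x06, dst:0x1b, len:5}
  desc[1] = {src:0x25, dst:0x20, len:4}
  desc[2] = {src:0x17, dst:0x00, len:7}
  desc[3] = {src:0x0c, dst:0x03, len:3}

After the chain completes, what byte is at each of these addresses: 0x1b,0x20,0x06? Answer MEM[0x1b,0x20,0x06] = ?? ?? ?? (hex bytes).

#0 dst[0x1b+5] := {0x12,0x3d,0x2b,0xfb,0x7f}
#1 dst[0x20+4] := {0x2f,0xbf,0x17,0x18}
#2 dst[0x00+7] := {0x82,0xcb,0xb2,0xd8,0x12,0x3d,0x2b}
#3 dst[0x03+3] := {0x8f,0xae,0xcb}
query mem[0x1b]=0x12, mem[0x20]=0x2f, mem[0x06]=0x2b

MEM[0x1b,0x20,0x06] = 12 2f 2b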